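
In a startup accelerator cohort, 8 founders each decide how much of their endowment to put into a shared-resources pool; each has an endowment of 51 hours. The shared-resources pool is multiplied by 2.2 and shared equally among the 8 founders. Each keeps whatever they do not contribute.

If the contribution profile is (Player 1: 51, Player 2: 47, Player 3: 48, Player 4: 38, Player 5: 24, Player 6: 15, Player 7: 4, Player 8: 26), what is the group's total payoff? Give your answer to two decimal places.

711.60 hours

Total contributed: 51 + 47 + 48 + 38 + 24 + 15 + 4 + 26 = 253; total kept: 8 × 51 − 253 = 155.
The shared-resources pool pays out 2.2 × 253 = 556.60 in aggregate.
Group total = 155 + 556.60 = 711.60.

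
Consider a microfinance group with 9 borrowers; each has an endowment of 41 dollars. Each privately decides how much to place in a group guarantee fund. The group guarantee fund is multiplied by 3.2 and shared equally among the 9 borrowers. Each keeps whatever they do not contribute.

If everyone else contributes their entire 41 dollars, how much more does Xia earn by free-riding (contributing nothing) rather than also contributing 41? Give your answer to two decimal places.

Switching from a contribution of 41 to 0 lets Xia keep an extra 41 dollars, but lowers the group guarantee fund by 41, which costs Xia their own share of that drop: 3.2/9 × 41 = 14.58.
Net gain = 41 − 14.58 = 26.42. The private return per contributed unit (0.3556) is below 1, so free-riding is indeed the best response regardless of what the others do.

26.42 dollars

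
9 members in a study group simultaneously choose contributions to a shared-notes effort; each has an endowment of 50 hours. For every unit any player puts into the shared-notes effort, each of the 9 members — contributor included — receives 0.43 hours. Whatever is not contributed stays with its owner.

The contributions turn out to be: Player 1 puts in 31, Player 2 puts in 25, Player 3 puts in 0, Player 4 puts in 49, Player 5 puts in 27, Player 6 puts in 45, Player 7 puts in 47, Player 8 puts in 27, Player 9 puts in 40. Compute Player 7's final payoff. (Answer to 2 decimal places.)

128.13 hours

Total contributed: 31 + 25 + 0 + 49 + 27 + 45 + 47 + 27 + 40 = 291.
Each receives 0.43 × 291 = 125.13 from the shared-notes effort.
Player 7 keeps 50 − 47 = 3, so Player 7's payoff is 3 + 125.13 = 128.13.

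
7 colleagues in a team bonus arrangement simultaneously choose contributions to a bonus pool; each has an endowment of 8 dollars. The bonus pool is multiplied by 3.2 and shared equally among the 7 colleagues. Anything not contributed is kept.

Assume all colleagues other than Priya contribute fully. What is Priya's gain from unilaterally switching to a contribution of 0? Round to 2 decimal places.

Switching from a contribution of 8 to 0 lets Priya keep an extra 8 dollars, but lowers the bonus pool by 8, which costs Priya their own share of that drop: 3.2/7 × 8 = 3.66.
Net gain = 8 − 3.66 = 4.34. The private return per contributed unit (0.4571) is below 1, so free-riding is indeed the best response regardless of what the others do.

4.34 dollars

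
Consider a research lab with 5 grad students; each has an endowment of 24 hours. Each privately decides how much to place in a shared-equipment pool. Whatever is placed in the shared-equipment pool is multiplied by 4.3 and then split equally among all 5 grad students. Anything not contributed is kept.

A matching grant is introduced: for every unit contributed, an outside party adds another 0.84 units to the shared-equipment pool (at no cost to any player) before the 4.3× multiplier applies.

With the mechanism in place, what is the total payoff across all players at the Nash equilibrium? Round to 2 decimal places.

949.44 hours

With the mechanism, a contributed unit returns 4.3 × 1.84 / 5 = 1.5824 per unit of net cost to the contributor — now above 1 — so contributing fully is weakly dominant for every player.
At the Nash equilibrium everyone contributes 24. Group total payoff = 4.3 × 1.84 × 120 = 949.44.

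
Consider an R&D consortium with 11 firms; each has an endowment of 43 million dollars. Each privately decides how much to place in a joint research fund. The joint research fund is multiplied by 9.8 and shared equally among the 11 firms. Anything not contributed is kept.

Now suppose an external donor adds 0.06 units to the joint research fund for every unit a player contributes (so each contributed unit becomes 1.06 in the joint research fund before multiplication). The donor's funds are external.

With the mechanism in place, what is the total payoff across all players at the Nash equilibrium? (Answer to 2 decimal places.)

With the mechanism, a contributed unit returns 9.8 × 1.06 / 11 = 0.9444 per unit of net cost — still below 1 — so contributing 0 remains dominant for every player.
At the Nash equilibrium no one contributes; group total payoff = 11 × 43 = 473.

473.00 million dollars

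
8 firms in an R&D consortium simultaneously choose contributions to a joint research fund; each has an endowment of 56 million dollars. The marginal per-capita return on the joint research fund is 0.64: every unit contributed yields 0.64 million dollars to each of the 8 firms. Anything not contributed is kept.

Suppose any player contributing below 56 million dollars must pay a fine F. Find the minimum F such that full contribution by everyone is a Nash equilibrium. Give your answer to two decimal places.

Given the others contribute fully, the best deviation is to contribute 0 (any partial contribution still incurs the fine and gives up units whose private return 0.64 is below 1).
Deviating from 56 to 0 saves 56 million dollars but forfeits the deviator's share of the drop in the joint research fund: 0.64 × 56 = 35.84.
So the deviation gain is 56 − 35.84 = 20.16, and the fine must be at least 20.16 million dollars to wipe it out.

20.16 million dollars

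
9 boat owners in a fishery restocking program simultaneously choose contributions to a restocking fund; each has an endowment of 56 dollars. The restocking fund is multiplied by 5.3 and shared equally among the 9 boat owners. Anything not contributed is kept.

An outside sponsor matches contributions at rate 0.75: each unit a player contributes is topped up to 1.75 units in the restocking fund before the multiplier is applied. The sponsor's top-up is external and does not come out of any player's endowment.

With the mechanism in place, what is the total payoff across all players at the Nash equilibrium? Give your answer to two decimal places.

4674.60 dollars

The effective private return per unit is now 5.3 × 1.75 / 9 = 1.0306 > 1, so every player's dominant strategy flips to full contribution.
So the Nash equilibrium is full contribution by all 9; the group earns 5.3 × 1.75 × 504 = 4674.60.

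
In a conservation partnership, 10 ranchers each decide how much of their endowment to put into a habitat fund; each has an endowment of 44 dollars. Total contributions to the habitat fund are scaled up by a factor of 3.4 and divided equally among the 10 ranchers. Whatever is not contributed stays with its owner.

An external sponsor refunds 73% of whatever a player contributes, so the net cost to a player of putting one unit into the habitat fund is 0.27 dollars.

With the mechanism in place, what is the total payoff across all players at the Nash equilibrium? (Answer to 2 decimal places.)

1817.20 dollars

With the mechanism, a contributed unit returns (3.4/10) / 0.27 = 1.2593 per unit of net cost to the contributor — now above 1 — so contributing fully is weakly dominant for every player.
At the Nash equilibrium everyone contributes 44. Group total payoff = 10 × (44 × 0.73 + 3.4 × 44) = 1817.20.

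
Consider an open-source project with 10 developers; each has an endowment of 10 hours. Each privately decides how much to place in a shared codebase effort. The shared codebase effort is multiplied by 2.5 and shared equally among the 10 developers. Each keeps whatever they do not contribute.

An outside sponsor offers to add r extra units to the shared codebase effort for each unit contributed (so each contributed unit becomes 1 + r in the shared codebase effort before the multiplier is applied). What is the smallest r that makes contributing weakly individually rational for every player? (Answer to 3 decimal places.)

3.000

With matching at rate r, one contributed unit becomes (1 + r) in the shared codebase effort and returns 2.5 × (1 + r) / 10 to the contributor.
Setting this equal to 1: 1 + r = 10/2.5 = 4.0000.
So the minimum matching rate is r = 4.0000 − 1 = 3.000.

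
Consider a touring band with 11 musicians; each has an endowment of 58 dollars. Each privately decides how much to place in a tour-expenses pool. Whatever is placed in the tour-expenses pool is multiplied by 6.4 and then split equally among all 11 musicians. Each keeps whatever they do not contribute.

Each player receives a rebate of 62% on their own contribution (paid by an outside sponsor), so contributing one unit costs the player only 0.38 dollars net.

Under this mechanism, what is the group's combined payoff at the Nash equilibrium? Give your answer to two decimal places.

4478.76 dollars

The effective private return per unit is now (6.4/11) / 0.38 = 1.5311 > 1, so every player's dominant strategy flips to full contribution.
So the Nash equilibrium is full contribution by all 11; the group earns 11 × (58 × 0.62 + 6.4 × 58) = 4478.76.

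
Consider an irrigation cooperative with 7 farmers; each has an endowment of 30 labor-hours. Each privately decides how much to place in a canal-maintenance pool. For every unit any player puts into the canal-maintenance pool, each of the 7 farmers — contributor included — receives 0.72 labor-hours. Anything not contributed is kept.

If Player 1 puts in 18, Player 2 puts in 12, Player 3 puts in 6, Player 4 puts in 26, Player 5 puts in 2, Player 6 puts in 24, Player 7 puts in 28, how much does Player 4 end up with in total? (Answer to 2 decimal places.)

87.52 labor-hours

Total contributed: 18 + 12 + 6 + 26 + 2 + 24 + 28 = 116.
Each receives 0.72 × 116 = 83.52 from the canal-maintenance pool.
Player 4 keeps 30 − 26 = 4, so Player 4's payoff is 4 + 83.52 = 87.52.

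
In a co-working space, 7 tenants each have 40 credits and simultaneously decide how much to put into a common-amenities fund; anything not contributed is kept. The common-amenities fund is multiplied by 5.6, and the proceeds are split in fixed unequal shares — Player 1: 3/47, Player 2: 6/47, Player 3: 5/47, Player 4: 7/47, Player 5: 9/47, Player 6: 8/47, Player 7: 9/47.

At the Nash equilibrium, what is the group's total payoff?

648.00 credits

A player with share s gets back 5.6·s per unit contributed, so full contribution is dominant for anyone with s > 1/5.6 = 0.1786 and zero contribution is dominant for anyone below.
Player 5 and Player 7 clear that bar, contributing 40 each; the remaining 5 contribute 0. Total contributed: 80.
The common-amenities fund pays out 5.6 × 80 = 448.00 in total (split across the unequal shares, but the aggregate is all that matters for the group sum).
The 5 free-riders keep 40 each, adding 200. Group total = 200 + 448.00 = 648.00.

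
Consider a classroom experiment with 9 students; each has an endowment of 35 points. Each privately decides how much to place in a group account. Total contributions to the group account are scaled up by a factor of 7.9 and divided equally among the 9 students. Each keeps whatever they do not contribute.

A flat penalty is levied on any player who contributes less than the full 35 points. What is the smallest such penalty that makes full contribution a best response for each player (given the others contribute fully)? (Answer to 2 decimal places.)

Given the others contribute fully, the best deviation is to contribute 0 (any partial contribution still incurs the fine and gives up units whose private return 0.8778 is below 1).
Deviating from 35 to 0 saves 35 points but forfeits the deviator's share of the drop in the group account: 7.9/9 × 35 = 30.72.
So the deviation gain is 35 − 30.72 = 4.28, and the fine must be at least 4.28 points to wipe it out.

4.28 points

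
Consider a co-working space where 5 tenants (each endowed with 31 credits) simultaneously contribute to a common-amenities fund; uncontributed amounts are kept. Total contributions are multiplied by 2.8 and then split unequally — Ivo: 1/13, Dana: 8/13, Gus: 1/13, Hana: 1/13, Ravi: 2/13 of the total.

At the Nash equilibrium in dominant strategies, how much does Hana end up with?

37.68 credits

Each unit j contributes comes back to j as 2.8 × (j's share), so j prefers to contribute only if that share exceeds 1/2.8 = 0.3571; otherwise keeping the unit dominates.
Only Dana (8/13) clears that bar, contributing 31; the remaining 4 contribute 0. Total contributed: 31.
Hana keeps 31 and receives 2.8 × 31 × 1/13 = 6.68 from the common-amenities fund, for a payoff of 37.68.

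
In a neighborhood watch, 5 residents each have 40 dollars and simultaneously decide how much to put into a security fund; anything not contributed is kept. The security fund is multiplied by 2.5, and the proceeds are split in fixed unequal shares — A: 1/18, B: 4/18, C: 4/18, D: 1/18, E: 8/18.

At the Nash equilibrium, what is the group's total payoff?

260.00 dollars

Each unit j contributes comes back to j as 2.5 × (j's share), so j prefers to contribute only if that share exceeds 1/2.5 = 0.4000; otherwise keeping the unit dominates.
The only share above 0.4000 is E's 8/18, contributing 40; the remaining 4 contribute 0. Total contributed: 40.
The security fund pays out 2.5 × 40 = 100.00 in total (split across the unequal shares, but the aggregate is all that matters for the group sum).
The 4 free-riders keep 40 each, adding 160. Group total = 160 + 100.00 = 260.00.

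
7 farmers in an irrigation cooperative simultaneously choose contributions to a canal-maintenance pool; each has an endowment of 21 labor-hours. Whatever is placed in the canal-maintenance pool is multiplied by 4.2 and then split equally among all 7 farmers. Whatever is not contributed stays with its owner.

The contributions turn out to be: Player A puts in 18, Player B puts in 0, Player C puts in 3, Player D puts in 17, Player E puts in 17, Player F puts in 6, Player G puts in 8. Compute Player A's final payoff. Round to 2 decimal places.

44.40 labor-hours

Total contributed: 18 + 0 + 3 + 17 + 17 + 6 + 8 = 69.
Each receives 4.2 × 69 / 7 = 41.40 from the canal-maintenance pool.
Player A keeps 21 − 18 = 3, so Player A's payoff is 3 + 41.40 = 44.40.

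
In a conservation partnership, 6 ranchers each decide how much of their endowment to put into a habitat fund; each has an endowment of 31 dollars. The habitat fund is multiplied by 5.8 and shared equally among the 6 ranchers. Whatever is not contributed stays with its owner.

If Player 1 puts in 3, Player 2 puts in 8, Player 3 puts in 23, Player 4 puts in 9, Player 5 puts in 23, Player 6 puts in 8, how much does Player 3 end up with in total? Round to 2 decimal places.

79.53 dollars

Total contributed: 3 + 8 + 23 + 9 + 23 + 8 = 74.
Each receives 5.8 × 74 / 6 = 71.53 from the habitat fund.
Player 3 keeps 31 − 23 = 8, so Player 3's payoff is 8 + 71.53 = 79.53.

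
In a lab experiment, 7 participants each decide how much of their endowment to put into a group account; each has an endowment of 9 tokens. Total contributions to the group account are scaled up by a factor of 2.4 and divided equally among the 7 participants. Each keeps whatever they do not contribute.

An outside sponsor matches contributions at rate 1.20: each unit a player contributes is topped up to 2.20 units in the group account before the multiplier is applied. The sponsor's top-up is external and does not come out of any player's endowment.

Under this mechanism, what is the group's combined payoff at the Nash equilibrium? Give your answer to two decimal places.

Even with the mechanism, each unit contributed returns only 2.4 × 2.20 / 7 = 0.7543 per unit of net cost, so contributing nothing is still dominant.
At the Nash equilibrium no one contributes; group total payoff = 7 × 9 = 63.

63.00 tokens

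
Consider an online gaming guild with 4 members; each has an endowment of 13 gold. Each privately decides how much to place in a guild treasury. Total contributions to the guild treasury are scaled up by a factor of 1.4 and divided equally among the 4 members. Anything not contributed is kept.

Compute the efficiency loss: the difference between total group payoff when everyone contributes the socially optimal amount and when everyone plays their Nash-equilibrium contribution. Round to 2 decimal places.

20.80 gold

Each contributed unit returns 1.4/4 = 0.3500 to its contributor — below 1 — so contributing 0 is dominant for every player. At the Nash equilibrium everyone keeps their 13, and the group total is 4 × 13 = 52.
Each contributed unit returns 1.400 to the group as a whole (0.3500 to each of 4 players), which exceeds 1, so the social optimum is full contribution: group total = 1.400 × 52 = 72.80.
Efficiency loss = 72.80 − 52 = 20.80.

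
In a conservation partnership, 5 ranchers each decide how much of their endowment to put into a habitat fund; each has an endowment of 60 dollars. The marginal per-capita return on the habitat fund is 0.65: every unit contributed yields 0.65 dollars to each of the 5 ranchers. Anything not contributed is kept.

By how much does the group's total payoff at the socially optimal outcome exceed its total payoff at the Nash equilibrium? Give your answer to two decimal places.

675.00 dollars

The private return per contributed unit is 0.65 < 1, so contributing 0 is dominant for every player. At the Nash equilibrium everyone keeps their 60, and the group total is 5 × 60 = 300.
Each contributed unit returns 3.250 to the group as a whole (0.65 to each of 5 players), which exceeds 1, so the social optimum is full contribution: group total = 3.250 × 300 = 975.00.
Efficiency loss = 975.00 − 300 = 675.00.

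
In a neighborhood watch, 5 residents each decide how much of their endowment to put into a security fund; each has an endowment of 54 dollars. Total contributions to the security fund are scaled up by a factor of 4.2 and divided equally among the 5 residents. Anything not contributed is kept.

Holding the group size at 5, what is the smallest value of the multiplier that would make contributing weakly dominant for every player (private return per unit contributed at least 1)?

5

A contributed unit returns (multiplier)/5 to its contributor.
This reaches 1 exactly when the multiplier is 5.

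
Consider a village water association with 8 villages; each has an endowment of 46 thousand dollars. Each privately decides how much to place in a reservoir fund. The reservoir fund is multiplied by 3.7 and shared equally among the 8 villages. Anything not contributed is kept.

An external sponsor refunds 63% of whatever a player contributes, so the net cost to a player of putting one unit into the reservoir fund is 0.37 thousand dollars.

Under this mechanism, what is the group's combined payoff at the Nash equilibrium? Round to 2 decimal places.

The effective private return per unit is now (3.7/8) / 0.37 = 1.2500 > 1, so every player's dominant strategy flips to full contribution.
At the Nash equilibrium everyone contributes 46. Group total payoff = 8 × (46 × 0.63 + 3.7 × 46) = 1593.44.

1593.44 thousand dollars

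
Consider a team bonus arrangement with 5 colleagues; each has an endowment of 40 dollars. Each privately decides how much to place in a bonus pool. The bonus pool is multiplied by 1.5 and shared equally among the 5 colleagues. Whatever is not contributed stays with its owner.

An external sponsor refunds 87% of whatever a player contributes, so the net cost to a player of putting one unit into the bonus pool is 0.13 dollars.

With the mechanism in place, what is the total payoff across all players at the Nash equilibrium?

474.00 dollars

The effective private return per unit is now (1.5/5) / 0.13 = 2.3077 > 1, so every player's dominant strategy flips to full contribution.
So the Nash equilibrium is full contribution by all 5; the group earns 5 × (40 × 0.87 + 1.5 × 40) = 474.00.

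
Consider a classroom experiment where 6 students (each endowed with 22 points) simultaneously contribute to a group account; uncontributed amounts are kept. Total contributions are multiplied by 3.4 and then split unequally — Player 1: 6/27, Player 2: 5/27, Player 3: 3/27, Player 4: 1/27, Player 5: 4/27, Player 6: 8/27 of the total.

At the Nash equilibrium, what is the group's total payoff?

For player j, contributing a unit is worthwhile iff 3.4 × (j's share) ≥ 1, i.e. iff j's share is at least 0.2941.
Player 6 alone (share 8/27) is above the threshold, contributing 22; the remaining 5 contribute 0. Total contributed: 22.
The group account pays out 3.4 × 22 = 74.80 in total (split across the unequal shares, but the aggregate is all that matters for the group sum).
The 5 free-riders keep 22 each, adding 110. Group total = 110 + 74.80 = 184.80.

184.80 points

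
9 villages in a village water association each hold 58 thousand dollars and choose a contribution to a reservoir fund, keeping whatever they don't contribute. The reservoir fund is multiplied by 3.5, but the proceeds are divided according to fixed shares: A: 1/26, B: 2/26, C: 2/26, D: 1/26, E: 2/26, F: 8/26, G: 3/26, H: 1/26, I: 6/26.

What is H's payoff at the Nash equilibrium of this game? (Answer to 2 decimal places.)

65.81 thousand dollars

A player with share s gets back 3.5·s per unit contributed, so full contribution is dominant for anyone with s > 1/3.5 = 0.2857 and zero contribution is dominant for anyone below.
The only share above 0.2857 is F's 8/26, contributing 58; the remaining 8 contribute 0. Total contributed: 58.
H keeps 58 and receives 3.5 × 58 × 1/26 = 7.81 from the reservoir fund, for a payoff of 65.81.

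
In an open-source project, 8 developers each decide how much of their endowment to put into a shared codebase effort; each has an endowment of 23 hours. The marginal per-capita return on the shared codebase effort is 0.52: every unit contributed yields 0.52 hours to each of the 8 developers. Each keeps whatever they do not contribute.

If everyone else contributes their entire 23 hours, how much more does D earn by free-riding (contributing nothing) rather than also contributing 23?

11.04 hours

Switching from a contribution of 23 to 0 lets D keep an extra 23 hours, but lowers the shared codebase effort by 23, which costs D their own share of that drop: 0.52 × 23 = 11.96.
Net gain = 23 − 11.96 = 11.04. The private return per contributed unit (0.52) is below 1, so free-riding is indeed the best response regardless of what the others do.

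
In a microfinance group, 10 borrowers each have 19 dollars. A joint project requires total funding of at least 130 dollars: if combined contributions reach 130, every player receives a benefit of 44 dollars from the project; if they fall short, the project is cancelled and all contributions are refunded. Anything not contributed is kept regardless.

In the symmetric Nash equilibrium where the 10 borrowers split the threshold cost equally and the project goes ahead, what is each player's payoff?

Equal share of the threshold: 130/10 = 13.
At this profile no one gains by cutting their contribution: any cut drops the total below 130, the project is cancelled, contributions are refunded, and the deviator ends with 19, which is less than 19 − 13 + 44 = 50. Contributing more than 13 just wastes the excess. So contributing exactly 13 is a best response.
Each player's payoff: 19 − 13 + 44 = 50.

50 dollars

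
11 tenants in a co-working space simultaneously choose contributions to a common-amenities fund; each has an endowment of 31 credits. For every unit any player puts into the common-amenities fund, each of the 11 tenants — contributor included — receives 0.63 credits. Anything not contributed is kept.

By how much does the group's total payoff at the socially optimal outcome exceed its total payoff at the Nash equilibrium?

The private return per contributed unit is 0.63 < 1, so contributing 0 is dominant for every player. At the Nash equilibrium everyone keeps their 31, and the group total is 11 × 31 = 341.
Each contributed unit returns 6.930 to the group as a whole (0.63 to each of 11 players), which exceeds 1, so the social optimum is full contribution: group total = 6.930 × 341 = 2363.13.
Efficiency loss = 2363.13 − 341 = 2022.13.

2022.13 credits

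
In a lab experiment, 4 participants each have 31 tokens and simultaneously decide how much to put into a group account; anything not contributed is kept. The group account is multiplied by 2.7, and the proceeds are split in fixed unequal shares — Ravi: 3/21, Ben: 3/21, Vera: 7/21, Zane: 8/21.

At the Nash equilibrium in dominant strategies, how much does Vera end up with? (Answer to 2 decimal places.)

58.90 tokens

For player j, contributing a unit is worthwhile iff 2.7 × (j's share) ≥ 1, i.e. iff j's share is at least 0.3704.
Only Zane (8/21) clears that bar, contributing 31; the remaining 3 contribute 0. Total contributed: 31.
Vera keeps 31 and receives 2.7 × 31 × 7/21 = 27.90 from the group account, for a payoff of 58.90.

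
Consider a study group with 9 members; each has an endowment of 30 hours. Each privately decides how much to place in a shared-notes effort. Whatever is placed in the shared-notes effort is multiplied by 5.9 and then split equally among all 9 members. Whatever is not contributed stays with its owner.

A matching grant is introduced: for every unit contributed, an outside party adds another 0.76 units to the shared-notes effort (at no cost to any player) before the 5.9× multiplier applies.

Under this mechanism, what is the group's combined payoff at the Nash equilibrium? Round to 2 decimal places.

2803.68 hours

Under the mechanism each unit contributed yields 5.9 × 1.76 / 9 = 1.1538 back to its contributor per unit of net cost, which exceeds 1, making full contribution the dominant choice for everyone.
So the Nash equilibrium is full contribution by all 9; the group earns 5.9 × 1.76 × 270 = 2803.68.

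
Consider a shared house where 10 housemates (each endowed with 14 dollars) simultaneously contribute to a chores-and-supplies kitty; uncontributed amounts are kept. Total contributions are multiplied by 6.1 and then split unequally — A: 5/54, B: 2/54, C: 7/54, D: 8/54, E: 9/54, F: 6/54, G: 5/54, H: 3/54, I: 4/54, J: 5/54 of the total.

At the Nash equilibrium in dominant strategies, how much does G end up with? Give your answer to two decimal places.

Player j's private return per contributed unit is 6.1 × (j's share). Contributing is weakly dominant for j when that share is at least 1/6.1 = 0.1639, and contributing 0 is dominant otherwise.
The only share above 0.1639 is E's 9/54, contributing 14; the remaining 9 contribute 0. Total contributed: 14.
G keeps 14 and receives 6.1 × 14 × 5/54 = 7.91 from the chores-and-supplies kitty, for a payoff of 21.91.

21.91 dollars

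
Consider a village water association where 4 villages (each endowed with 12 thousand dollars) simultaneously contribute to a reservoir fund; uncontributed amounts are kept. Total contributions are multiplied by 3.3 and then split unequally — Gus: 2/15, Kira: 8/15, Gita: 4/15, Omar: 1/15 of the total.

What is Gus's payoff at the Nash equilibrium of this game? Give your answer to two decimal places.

Each unit j contributes comes back to j as 3.3 × (j's share), so j prefers to contribute only if that share exceeds 1/3.3 = 0.3030; otherwise keeping the unit dominates.
Only Kira (8/15) clears that bar, contributing 12; the remaining 3 contribute 0. Total contributed: 12.
Gus keeps 12 and receives 3.3 × 12 × 2/15 = 5.28 from the reservoir fund, for a payoff of 17.28.

17.28 thousand dollars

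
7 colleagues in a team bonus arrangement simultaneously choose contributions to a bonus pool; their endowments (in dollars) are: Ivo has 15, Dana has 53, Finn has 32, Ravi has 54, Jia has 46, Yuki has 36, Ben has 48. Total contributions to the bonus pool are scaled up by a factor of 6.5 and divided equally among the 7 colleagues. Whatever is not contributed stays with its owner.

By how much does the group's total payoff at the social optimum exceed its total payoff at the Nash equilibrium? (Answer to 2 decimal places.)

The private return per contributed unit is 6.5/7 = 0.9286 < 1 for every player regardless of endowment, so the Nash equilibrium is zero contribution and the group total is Σ E_j = 15 + 53 + 32 + 54 + 46 + 36 + 48 = 284.
Each contributed unit returns 6.500 to the group, so the social optimum is full contribution by everyone: group total = 6.500 × 284 = 1846.00.
Efficiency loss = (6.500 − 1) × 284 = 1562.00.

1562.00 dollars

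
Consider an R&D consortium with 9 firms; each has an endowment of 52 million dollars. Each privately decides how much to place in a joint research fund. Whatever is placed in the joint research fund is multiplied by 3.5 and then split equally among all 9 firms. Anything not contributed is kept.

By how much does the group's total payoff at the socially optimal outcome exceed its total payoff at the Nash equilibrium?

1170.00 million dollars

Each contributed unit returns 3.5/9 = 0.3889 to its contributor — below 1 — so contributing 0 is dominant for every player. At the Nash equilibrium everyone keeps their 52, and the group total is 9 × 52 = 468.
Each contributed unit returns 3.500 to the group as a whole (0.3889 to each of 9 players), which exceeds 1, so the social optimum is full contribution: group total = 3.500 × 468 = 1638.00.
Efficiency loss = 1638.00 − 468 = 1170.00.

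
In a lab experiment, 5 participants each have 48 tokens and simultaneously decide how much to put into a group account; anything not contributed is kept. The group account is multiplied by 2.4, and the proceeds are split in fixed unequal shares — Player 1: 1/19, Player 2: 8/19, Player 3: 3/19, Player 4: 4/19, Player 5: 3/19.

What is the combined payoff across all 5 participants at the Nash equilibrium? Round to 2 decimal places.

307.20 tokens

Each unit j contributes comes back to j as 2.4 × (j's share), so j prefers to contribute only if that share exceeds 1/2.4 = 0.4167; otherwise keeping the unit dominates.
Player 2 alone (share 8/19) is above the threshold, contributing 48; the remaining 4 contribute 0. Total contributed: 48.
The group account pays out 2.4 × 48 = 115.20 in total (split across the unequal shares, but the aggregate is all that matters for the group sum).
The 4 free-riders keep 48 each, adding 192. Group total = 192 + 115.20 = 307.20.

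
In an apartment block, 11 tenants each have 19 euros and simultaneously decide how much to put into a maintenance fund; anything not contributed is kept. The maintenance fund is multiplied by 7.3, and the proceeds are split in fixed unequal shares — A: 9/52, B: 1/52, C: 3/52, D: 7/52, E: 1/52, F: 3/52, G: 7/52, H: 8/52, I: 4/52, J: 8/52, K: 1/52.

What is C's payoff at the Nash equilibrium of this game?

43.01 euros

Each unit j contributes comes back to j as 7.3 × (j's share), so j prefers to contribute only if that share exceeds 1/7.3 = 0.1370; otherwise keeping the unit dominates.
A, H and J are above the threshold, contributing 19 each; the remaining 8 contribute 0. Total contributed: 57.
C keeps 19 and receives 7.3 × 57 × 3/52 = 24.01 from the maintenance fund, for a payoff of 43.01.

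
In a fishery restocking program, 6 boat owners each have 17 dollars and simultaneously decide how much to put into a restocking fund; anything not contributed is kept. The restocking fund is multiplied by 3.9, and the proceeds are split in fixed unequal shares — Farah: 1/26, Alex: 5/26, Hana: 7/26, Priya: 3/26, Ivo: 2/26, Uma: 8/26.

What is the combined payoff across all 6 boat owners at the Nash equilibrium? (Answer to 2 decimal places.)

200.60 dollars

Each unit j contributes comes back to j as 3.9 × (j's share), so j prefers to contribute only if that share exceeds 1/3.9 = 0.2564; otherwise keeping the unit dominates.
The shares above 0.2564 belong to Hana and Uma, contributing 17 each; the remaining 4 contribute 0. Total contributed: 34.
The restocking fund pays out 3.9 × 34 = 132.60 in total (split across the unequal shares, but the aggregate is all that matters for the group sum).
The 4 free-riders keep 17 each, adding 68. Group total = 68 + 132.60 = 200.60.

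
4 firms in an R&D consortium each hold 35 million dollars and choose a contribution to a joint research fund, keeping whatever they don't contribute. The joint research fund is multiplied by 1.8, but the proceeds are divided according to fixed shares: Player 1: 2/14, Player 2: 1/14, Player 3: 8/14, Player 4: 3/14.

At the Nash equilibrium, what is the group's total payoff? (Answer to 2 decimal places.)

168.00 million dollars

A player with share s gets back 1.8·s per unit contributed, so full contribution is dominant for anyone with s > 1/1.8 = 0.5556 and zero contribution is dominant for anyone below.
Only Player 3 (8/14) clears that bar, contributing 35; the remaining 3 contribute 0. Total contributed: 35.
The joint research fund pays out 1.8 × 35 = 63.00 in total (split across the unequal shares, but the aggregate is all that matters for the group sum).
The 3 free-riders keep 35 each, adding 105. Group total = 105 + 63.00 = 168.00.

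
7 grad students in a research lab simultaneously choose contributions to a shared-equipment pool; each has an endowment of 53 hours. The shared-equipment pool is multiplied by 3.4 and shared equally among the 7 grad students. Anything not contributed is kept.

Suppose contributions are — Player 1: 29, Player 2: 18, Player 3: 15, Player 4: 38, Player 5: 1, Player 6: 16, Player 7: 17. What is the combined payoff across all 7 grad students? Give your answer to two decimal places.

Total contributed: 29 + 18 + 15 + 38 + 1 + 16 + 17 = 134; total kept: 7 × 53 − 134 = 237.
The shared-equipment pool pays out 3.4 × 134 = 455.60 in aggregate.
Group total = 237 + 455.60 = 692.60.

692.60 hours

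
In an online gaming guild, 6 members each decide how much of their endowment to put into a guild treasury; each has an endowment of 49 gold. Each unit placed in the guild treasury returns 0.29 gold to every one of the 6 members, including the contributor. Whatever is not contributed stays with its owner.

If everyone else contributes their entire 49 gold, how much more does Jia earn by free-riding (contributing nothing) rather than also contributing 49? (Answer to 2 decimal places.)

Switching from a contribution of 49 to 0 lets Jia keep an extra 49 gold, but lowers the guild treasury by 49, which costs Jia their own share of that drop: 0.29 × 49 = 14.21.
Net gain = 49 − 14.21 = 34.79. The private return per contributed unit (0.29) is below 1, so free-riding is indeed the best response regardless of what the others do.

34.79 gold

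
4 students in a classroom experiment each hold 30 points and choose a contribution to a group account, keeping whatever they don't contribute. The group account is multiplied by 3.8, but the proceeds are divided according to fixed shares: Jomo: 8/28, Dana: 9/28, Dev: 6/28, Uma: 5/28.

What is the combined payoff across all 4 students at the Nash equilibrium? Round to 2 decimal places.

288.00 points

A player with share s gets back 3.8·s per unit contributed, so full contribution is dominant for anyone with s > 1/3.8 = 0.2632 and zero contribution is dominant for anyone below.
Jomo and Dana clear that bar, contributing 30 each; the remaining 2 contribute 0. Total contributed: 60.
The group account pays out 3.8 × 60 = 228.00 in total (split across the unequal shares, but the aggregate is all that matters for the group sum).
The 2 free-riders keep 30 each, adding 60. Group total = 60 + 228.00 = 288.00.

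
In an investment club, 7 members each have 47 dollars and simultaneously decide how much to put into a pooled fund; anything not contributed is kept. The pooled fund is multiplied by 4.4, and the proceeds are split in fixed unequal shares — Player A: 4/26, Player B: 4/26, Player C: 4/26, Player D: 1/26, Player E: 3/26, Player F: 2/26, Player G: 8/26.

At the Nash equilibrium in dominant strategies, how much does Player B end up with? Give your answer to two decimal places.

Each unit j contributes comes back to j as 4.4 × (j's share), so j prefers to contribute only if that share exceeds 1/4.4 = 0.2273; otherwise keeping the unit dominates.
Player G alone (share 8/26) is above the threshold, contributing 47; the remaining 6 contribute 0. Total contributed: 47.
Player B keeps 47 and receives 4.4 × 47 × 4/26 = 31.82 from the pooled fund, for a payoff of 78.82.

78.82 dollars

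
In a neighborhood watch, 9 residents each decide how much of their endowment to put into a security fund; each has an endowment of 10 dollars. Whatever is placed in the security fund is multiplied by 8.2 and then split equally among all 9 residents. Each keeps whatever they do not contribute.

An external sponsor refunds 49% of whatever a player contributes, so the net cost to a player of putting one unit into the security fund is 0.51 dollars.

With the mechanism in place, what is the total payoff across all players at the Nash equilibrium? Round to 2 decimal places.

782.10 dollars

With the mechanism, a contributed unit returns (8.2/9) / 0.51 = 1.7865 per unit of net cost to the contributor — now above 1 — so contributing fully is weakly dominant for every player.
So the Nash equilibrium is full contribution by all 9; the group earns 9 × (10 × 0.49 + 8.2 × 10) = 782.10.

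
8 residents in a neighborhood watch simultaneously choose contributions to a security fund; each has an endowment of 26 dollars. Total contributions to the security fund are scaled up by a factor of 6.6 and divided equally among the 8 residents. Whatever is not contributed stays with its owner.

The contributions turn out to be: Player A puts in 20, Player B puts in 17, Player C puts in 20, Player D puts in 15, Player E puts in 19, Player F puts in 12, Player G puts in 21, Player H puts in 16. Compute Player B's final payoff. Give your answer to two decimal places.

Total contributed: 20 + 17 + 20 + 15 + 19 + 12 + 21 + 16 = 140.
Each receives 6.6 × 140 / 8 = 115.50 from the security fund.
Player B keeps 26 − 17 = 9, so Player B's payoff is 9 + 115.50 = 124.50.

124.50 dollars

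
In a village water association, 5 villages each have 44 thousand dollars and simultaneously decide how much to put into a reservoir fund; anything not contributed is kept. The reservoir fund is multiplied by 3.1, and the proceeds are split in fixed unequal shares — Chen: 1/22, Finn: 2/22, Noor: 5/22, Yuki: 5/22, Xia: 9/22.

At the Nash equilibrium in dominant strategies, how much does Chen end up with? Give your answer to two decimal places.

A player with share s gets back 3.1·s per unit contributed, so full contribution is dominant for anyone with s > 1/3.1 = 0.3226 and zero contribution is dominant for anyone below.
The only share above 0.3226 is Xia's 9/22, contributing 44; the remaining 4 contribute 0. Total contributed: 44.
Chen keeps 44 and receives 3.1 × 44 × 1/22 = 6.20 from the reservoir fund, for a payoff of 50.20.

50.20 thousand dollars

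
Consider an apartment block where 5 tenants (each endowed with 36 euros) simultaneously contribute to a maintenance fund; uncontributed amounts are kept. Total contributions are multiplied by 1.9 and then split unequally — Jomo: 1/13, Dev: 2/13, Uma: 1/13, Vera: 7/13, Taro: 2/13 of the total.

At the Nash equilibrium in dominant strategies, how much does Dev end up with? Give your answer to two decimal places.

For player j, contributing a unit is worthwhile iff 1.9 × (j's share) ≥ 1, i.e. iff j's share is at least 0.5263.
The only share above 0.5263 is Vera's 7/13, contributing 36; the remaining 4 contribute 0. Total contributed: 36.
Dev keeps 36 and receives 1.9 × 36 × 2/13 = 10.52 from the maintenance fund, for a payoff of 46.52.

46.52 euros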